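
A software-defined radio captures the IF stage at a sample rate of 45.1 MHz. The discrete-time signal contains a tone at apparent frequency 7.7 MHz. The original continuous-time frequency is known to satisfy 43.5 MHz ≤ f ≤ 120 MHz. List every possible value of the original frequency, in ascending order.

52.8 MHz, 82.5 MHz, 97.9 MHz

Frequencies that alias to 7.7 MHz are k·fs ± 7.7 MHz for integer k ≥ 0.
k=0: 7.7 MHz.
k=1: 37.4 MHz, 52.8 MHz.
k=2: 82.5 MHz, 97.9 MHz.
k=3: 127.6 MHz, 143 MHz.
Within [43.5 MHz, 120 MHz]: 52.8 MHz, 82.5 MHz, 97.9 MHz.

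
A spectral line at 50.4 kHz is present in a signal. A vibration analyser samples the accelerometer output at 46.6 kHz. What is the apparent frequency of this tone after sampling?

3.8 kHz

50.4 kHz mod fs = 3.8 kHz.
3.8 kHz ≤ fs/2 = 23.3 kHz, appears at 3.8 kHz.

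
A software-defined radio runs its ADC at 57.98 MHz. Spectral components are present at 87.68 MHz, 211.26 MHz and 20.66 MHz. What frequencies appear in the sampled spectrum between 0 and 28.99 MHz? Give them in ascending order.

fs/2 = 28.99 MHz.
87.68 MHz mod fs = 29.7 MHz.
29.7 MHz > fs/2 = 28.99 MHz, folds to fs − 29.7 MHz = 28.28 MHz.
211.26 MHz mod fs = 37.32 MHz.
37.32 MHz > fs/2 = 28.99 MHz, folds to fs − 37.32 MHz = 20.66 MHz.
20.66 MHz ≤ fs/2 = 28.99 MHz, passes unchanged.
Distinct values: {20.66 MHz, 28.28 MHz}.

20.66 MHz, 28.28 MHz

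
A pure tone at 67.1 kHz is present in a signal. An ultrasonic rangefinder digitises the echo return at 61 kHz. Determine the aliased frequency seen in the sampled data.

67.1 kHz mod fs = 6.1 kHz.
6.1 kHz ≤ fs/2 = 30.5 kHz, appears at 6.1 kHz.

6.1 kHz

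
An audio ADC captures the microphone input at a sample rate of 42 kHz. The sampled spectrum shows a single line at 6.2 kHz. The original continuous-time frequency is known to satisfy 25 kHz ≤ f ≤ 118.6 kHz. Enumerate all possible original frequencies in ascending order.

Frequencies that alias to 6.2 kHz are k·fs ± 6.2 kHz for integer k ≥ 0.
k=0: 6.2 kHz.
k=1: 35.8 kHz, 48.2 kHz.
k=2: 77.8 kHz, 90.2 kHz.
k=3: 119.8 kHz, 132.2 kHz.
Within [25 kHz, 118.6 kHz]: 35.8 kHz, 48.2 kHz, 77.8 kHz, 90.2 kHz.

35.8 kHz, 48.2 kHz, 77.8 kHz, 90.2 kHz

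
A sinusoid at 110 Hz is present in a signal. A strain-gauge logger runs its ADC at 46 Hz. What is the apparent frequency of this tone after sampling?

110 Hz mod fs = 18 Hz.
18 Hz ≤ fs/2 = 23 Hz, appears at 18 Hz.

18 Hz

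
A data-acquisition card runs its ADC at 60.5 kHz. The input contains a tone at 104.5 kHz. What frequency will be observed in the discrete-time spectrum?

16.5 kHz

104.5 kHz mod fs = 44 kHz.
44 kHz > fs/2 = 30.25 kHz, folds to fs − 44 kHz = 16.5 kHz.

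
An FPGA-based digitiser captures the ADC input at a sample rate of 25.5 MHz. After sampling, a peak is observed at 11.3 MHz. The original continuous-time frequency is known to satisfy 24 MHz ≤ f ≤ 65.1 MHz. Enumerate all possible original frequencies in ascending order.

36.8 MHz, 39.7 MHz, 62.3 MHz

Frequencies that alias to 11.3 MHz are k·fs ± 11.3 MHz for integer k ≥ 0.
k=0: 11.3 MHz.
k=1: 14.2 MHz, 36.8 MHz.
k=2: 39.7 MHz, 62.3 MHz.
k=3: 65.2 MHz, 87.8 MHz.
Within [24 MHz, 65.1 MHz]: 36.8 MHz, 39.7 MHz, 62.3 MHz.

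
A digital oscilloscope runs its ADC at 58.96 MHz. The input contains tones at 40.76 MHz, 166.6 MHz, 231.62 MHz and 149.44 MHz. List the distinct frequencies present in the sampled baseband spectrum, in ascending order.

fs/2 = 29.48 MHz.
40.76 MHz > fs/2 = 29.48 MHz, folds to fs − 40.76 MHz = 18.2 MHz.
166.6 MHz mod fs = 48.68 MHz.
48.68 MHz > fs/2 = 29.48 MHz, folds to fs − 48.68 MHz = 10.28 MHz.
231.62 MHz mod fs = 54.74 MHz.
54.74 MHz > fs/2 = 29.48 MHz, folds to fs − 54.74 MHz = 4.22 MHz.
149.44 MHz mod fs = 31.52 MHz.
31.52 MHz > fs/2 = 29.48 MHz, folds to fs − 31.52 MHz = 27.44 MHz.
Distinct values: {4.22 MHz, 10.28 MHz, 18.2 MHz, 27.44 MHz}.

4.22 MHz, 10.28 MHz, 18.2 MHz, 27.44 MHz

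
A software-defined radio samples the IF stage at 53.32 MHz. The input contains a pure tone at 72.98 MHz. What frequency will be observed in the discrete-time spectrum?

19.66 MHz

72.98 MHz mod fs = 19.66 MHz.
19.66 MHz ≤ fs/2 = 26.66 MHz, appears at 19.66 MHz.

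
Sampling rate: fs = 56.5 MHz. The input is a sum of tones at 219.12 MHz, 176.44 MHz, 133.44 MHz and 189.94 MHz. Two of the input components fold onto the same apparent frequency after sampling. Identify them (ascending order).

fs/2 = 28.25 MHz.
219.12 MHz mod fs = 49.62 MHz.
49.62 MHz > fs/2 = 28.25 MHz, folds to fs − 49.62 MHz = 6.88 MHz.
176.44 MHz mod fs = 6.94 MHz.
6.94 MHz ≤ fs/2 = 28.25 MHz, appears at 6.94 MHz.
133.44 MHz mod fs = 20.44 MHz.
20.44 MHz ≤ fs/2 = 28.25 MHz, appears at 20.44 MHz.
189.94 MHz mod fs = 20.44 MHz.
20.44 MHz ≤ fs/2 = 28.25 MHz, appears at 20.44 MHz.
133.44 MHz and 189.94 MHz both map to 20.44 MHz.

133.44 MHz, 189.94 MHz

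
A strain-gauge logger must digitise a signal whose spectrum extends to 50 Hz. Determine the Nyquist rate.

100 Hz

Nyquist rate = 2 × 50 Hz = 100 Hz.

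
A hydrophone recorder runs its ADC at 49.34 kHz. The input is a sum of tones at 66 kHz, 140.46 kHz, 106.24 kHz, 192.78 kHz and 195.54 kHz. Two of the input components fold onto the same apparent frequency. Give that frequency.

fs/2 = 24.67 kHz.
66 kHz mod fs = 16.66 kHz.
16.66 kHz ≤ fs/2 = 24.67 kHz, appears at 16.66 kHz.
140.46 kHz mod fs = 41.78 kHz.
41.78 kHz > fs/2 = 24.67 kHz, folds to fs − 41.78 kHz = 7.56 kHz.
106.24 kHz mod fs = 7.56 kHz.
7.56 kHz ≤ fs/2 = 24.67 kHz, appears at 7.56 kHz.
192.78 kHz mod fs = 44.76 kHz.
44.76 kHz > fs/2 = 24.67 kHz, folds to fs − 44.76 kHz = 4.58 kHz.
195.54 kHz mod fs = 47.52 kHz.
47.52 kHz > fs/2 = 24.67 kHz, folds to fs − 47.52 kHz = 1.82 kHz.
106.24 kHz and 140.46 kHz both map to 7.56 kHz.

7.56 kHz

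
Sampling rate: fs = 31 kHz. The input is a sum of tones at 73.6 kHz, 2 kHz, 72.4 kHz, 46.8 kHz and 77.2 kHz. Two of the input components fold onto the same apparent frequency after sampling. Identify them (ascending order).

46.8 kHz, 77.2 kHz

fs/2 = 15.5 kHz.
73.6 kHz mod fs = 11.6 kHz.
11.6 kHz ≤ fs/2 = 15.5 kHz, appears at 11.6 kHz.
2 kHz ≤ fs/2 = 15.5 kHz, passes unchanged.
72.4 kHz mod fs = 10.4 kHz.
10.4 kHz ≤ fs/2 = 15.5 kHz, appears at 10.4 kHz.
46.8 kHz mod fs = 15.8 kHz.
15.8 kHz > fs/2 = 15.5 kHz, folds to fs − 15.8 kHz = 15.2 kHz.
77.2 kHz mod fs = 15.2 kHz.
15.2 kHz ≤ fs/2 = 15.5 kHz, appears at 15.2 kHz.
46.8 kHz and 77.2 kHz both map to 15.2 kHz.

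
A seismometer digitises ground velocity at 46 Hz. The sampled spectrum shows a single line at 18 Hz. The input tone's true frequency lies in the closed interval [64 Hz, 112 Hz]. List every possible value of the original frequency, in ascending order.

Frequencies that alias to 18 Hz are k·fs ± 18 Hz for integer k ≥ 0.
k=0: 18 Hz.
k=1: 28 Hz, 64 Hz.
k=2: 74 Hz, 110 Hz.
k=3: 120 Hz, 156 Hz.
Within [64 Hz, 112 Hz]: 64 Hz, 74 Hz, 110 Hz.

64 Hz, 74 Hz, 110 Hz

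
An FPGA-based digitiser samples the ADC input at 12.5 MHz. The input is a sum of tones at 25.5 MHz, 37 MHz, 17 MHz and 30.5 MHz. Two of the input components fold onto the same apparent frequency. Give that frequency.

fs/2 = 6.25 MHz.
25.5 MHz mod fs = 0.5 MHz.
0.5 MHz ≤ fs/2 = 6.25 MHz, appears at 0.5 MHz.
37 MHz mod fs = 12 MHz.
12 MHz > fs/2 = 6.25 MHz, folds to fs − 12 MHz = 0.5 MHz.
17 MHz mod fs = 4.5 MHz.
4.5 MHz ≤ fs/2 = 6.25 MHz, appears at 4.5 MHz.
30.5 MHz mod fs = 5.5 MHz.
5.5 MHz ≤ fs/2 = 6.25 MHz, appears at 5.5 MHz.
25.5 MHz and 37 MHz both map to 0.5 MHz.

0.5 MHz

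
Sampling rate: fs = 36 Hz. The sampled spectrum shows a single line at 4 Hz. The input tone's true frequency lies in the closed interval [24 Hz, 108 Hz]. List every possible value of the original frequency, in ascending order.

32 Hz, 40 Hz, 68 Hz, 76 Hz, 104 Hz

Frequencies that alias to 4 Hz are k·fs ± 4 Hz for integer k ≥ 0.
k=0: 4 Hz.
k=1: 32 Hz, 40 Hz.
k=2: 68 Hz, 76 Hz.
k=3: 104 Hz, 112 Hz.
k=4: 140 Hz, 148 Hz.
Within [24 Hz, 108 Hz]: 32 Hz, 40 Hz, 68 Hz, 76 Hz, 104 Hz.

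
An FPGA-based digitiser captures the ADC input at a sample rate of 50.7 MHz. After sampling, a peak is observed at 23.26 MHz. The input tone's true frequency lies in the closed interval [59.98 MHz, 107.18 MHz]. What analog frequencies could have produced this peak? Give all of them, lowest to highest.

Frequencies that alias to 23.26 MHz are k·fs ± 23.26 MHz for integer k ≥ 0.
k=0: 23.26 MHz.
k=1: 27.44 MHz, 73.96 MHz.
k=2: 78.14 MHz, 124.66 MHz.
k=3: 128.84 MHz, 175.36 MHz.
Within [59.98 MHz, 107.18 MHz]: 73.96 MHz, 78.14 MHz.

73.96 MHz, 78.14 MHz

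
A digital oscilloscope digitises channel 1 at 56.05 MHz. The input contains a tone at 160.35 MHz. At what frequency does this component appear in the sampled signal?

160.35 MHz mod fs = 48.25 MHz.
48.25 MHz > fs/2 = 28.025 MHz, folds to fs − 48.25 MHz = 7.8 MHz.

7.8 MHz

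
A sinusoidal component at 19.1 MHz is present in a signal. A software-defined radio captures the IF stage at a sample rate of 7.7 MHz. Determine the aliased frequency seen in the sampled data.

3.7 MHz

19.1 MHz mod fs = 3.7 MHz.
3.7 MHz ≤ fs/2 = 3.85 MHz, appears at 3.7 MHz.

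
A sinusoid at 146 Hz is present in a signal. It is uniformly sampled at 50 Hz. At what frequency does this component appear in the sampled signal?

4 Hz

146 Hz mod fs = 46 Hz.
46 Hz > fs/2 = 25 Hz, folds to fs − 46 Hz = 4 Hz.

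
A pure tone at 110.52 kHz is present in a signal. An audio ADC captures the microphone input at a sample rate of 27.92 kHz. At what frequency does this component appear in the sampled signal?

1.16 kHz

110.52 kHz mod fs = 26.76 kHz.
26.76 kHz > fs/2 = 13.96 kHz, folds to fs − 26.76 kHz = 1.16 kHz.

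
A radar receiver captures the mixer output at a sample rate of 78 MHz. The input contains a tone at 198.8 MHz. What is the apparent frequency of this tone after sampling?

35.2 MHz

198.8 MHz mod fs = 42.8 MHz.
42.8 MHz > fs/2 = 39 MHz, folds to fs − 42.8 MHz = 35.2 MHz.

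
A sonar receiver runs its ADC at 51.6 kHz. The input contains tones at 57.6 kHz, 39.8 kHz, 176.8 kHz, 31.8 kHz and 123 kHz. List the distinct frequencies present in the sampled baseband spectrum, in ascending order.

fs/2 = 25.8 kHz.
57.6 kHz mod fs = 6 kHz.
6 kHz ≤ fs/2 = 25.8 kHz, appears at 6 kHz.
39.8 kHz > fs/2 = 25.8 kHz, folds to fs − 39.8 kHz = 11.8 kHz.
176.8 kHz mod fs = 22 kHz.
22 kHz ≤ fs/2 = 25.8 kHz, appears at 22 kHz.
31.8 kHz > fs/2 = 25.8 kHz, folds to fs − 31.8 kHz = 19.8 kHz.
123 kHz mod fs = 19.8 kHz.
19.8 kHz ≤ fs/2 = 25.8 kHz, appears at 19.8 kHz.
Distinct values: {6 kHz, 11.8 kHz, 19.8 kHz, 22 kHz}.

6 kHz, 11.8 kHz, 19.8 kHz, 22 kHz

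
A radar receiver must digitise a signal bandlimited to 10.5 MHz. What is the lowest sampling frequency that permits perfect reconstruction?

Nyquist rate = 2 × 10.5 MHz = 21 MHz.

21 MHz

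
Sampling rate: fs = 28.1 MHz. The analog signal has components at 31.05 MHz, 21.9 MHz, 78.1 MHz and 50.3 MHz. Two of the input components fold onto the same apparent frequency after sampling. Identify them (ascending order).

21.9 MHz, 78.1 MHz

fs/2 = 14.05 MHz.
31.05 MHz mod fs = 2.95 MHz.
2.95 MHz ≤ fs/2 = 14.05 MHz, appears at 2.95 MHz.
21.9 MHz > fs/2 = 14.05 MHz, folds to fs − 21.9 MHz = 6.2 MHz.
78.1 MHz mod fs = 21.9 MHz.
21.9 MHz > fs/2 = 14.05 MHz, folds to fs − 21.9 MHz = 6.2 MHz.
50.3 MHz mod fs = 22.2 MHz.
22.2 MHz > fs/2 = 14.05 MHz, folds to fs − 22.2 MHz = 5.9 MHz.
21.9 MHz and 78.1 MHz both map to 6.2 MHz.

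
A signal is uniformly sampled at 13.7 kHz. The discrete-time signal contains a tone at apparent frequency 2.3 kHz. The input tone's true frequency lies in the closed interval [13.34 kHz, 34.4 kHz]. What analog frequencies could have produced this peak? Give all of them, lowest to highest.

Frequencies that alias to 2.3 kHz are k·fs ± 2.3 kHz for integer k ≥ 0.
k=0: 2.3 kHz.
k=1: 11.4 kHz, 16 kHz.
k=2: 25.1 kHz, 29.7 kHz.
k=3: 38.8 kHz, 43.4 kHz.
Within [13.34 kHz, 34.4 kHz]: 16 kHz, 25.1 kHz, 29.7 kHz.

16 kHz, 25.1 kHz, 29.7 kHz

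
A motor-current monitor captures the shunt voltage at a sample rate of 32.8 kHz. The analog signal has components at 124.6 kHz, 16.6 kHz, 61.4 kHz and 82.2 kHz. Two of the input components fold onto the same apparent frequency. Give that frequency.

fs/2 = 16.4 kHz.
124.6 kHz mod fs = 26.2 kHz.
26.2 kHz > fs/2 = 16.4 kHz, folds to fs − 26.2 kHz = 6.6 kHz.
16.6 kHz > fs/2 = 16.4 kHz, folds to fs − 16.6 kHz = 16.2 kHz.
61.4 kHz mod fs = 28.6 kHz.
28.6 kHz > fs/2 = 16.4 kHz, folds to fs − 28.6 kHz = 4.2 kHz.
82.2 kHz mod fs = 16.6 kHz.
16.6 kHz > fs/2 = 16.4 kHz, folds to fs − 16.6 kHz = 16.2 kHz.
16.6 kHz and 82.2 kHz both map to 16.2 kHz.

16.2 kHz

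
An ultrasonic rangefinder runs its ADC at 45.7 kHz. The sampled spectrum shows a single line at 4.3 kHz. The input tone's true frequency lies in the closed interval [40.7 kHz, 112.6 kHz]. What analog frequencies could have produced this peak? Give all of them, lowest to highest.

41.4 kHz, 50 kHz, 87.1 kHz, 95.7 kHz

Frequencies that alias to 4.3 kHz are k·fs ± 4.3 kHz for integer k ≥ 0.
k=0: 4.3 kHz.
k=1: 41.4 kHz, 50 kHz.
k=2: 87.1 kHz, 95.7 kHz.
k=3: 132.8 kHz, 141.4 kHz.
Within [40.7 kHz, 112.6 kHz]: 41.4 kHz, 50 kHz, 87.1 kHz, 95.7 kHz.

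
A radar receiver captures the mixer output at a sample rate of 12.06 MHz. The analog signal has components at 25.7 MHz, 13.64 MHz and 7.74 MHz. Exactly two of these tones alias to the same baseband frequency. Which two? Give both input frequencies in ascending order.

fs/2 = 6.03 MHz.
25.7 MHz mod fs = 1.58 MHz.
1.58 MHz ≤ fs/2 = 6.03 MHz, appears at 1.58 MHz.
13.64 MHz mod fs = 1.58 MHz.
1.58 MHz ≤ fs/2 = 6.03 MHz, appears at 1.58 MHz.
7.74 MHz > fs/2 = 6.03 MHz, folds to fs − 7.74 MHz = 4.32 MHz.
13.64 MHz and 25.7 MHz both map to 1.58 MHz.

13.64 MHz, 25.7 MHz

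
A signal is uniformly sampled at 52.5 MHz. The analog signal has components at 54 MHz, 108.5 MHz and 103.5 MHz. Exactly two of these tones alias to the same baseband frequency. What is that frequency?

fs/2 = 26.25 MHz.
54 MHz mod fs = 1.5 MHz.
1.5 MHz ≤ fs/2 = 26.25 MHz, appears at 1.5 MHz.
108.5 MHz mod fs = 3.5 MHz.
3.5 MHz ≤ fs/2 = 26.25 MHz, appears at 3.5 MHz.
103.5 MHz mod fs = 51 MHz.
51 MHz > fs/2 = 26.25 MHz, folds to fs − 51 MHz = 1.5 MHz.
54 MHz and 103.5 MHz both map to 1.5 MHz.

1.5 MHz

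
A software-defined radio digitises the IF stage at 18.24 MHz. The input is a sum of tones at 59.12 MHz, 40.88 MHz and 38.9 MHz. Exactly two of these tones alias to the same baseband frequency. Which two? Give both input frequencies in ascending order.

40.88 MHz, 59.12 MHz

fs/2 = 9.12 MHz.
59.12 MHz mod fs = 4.4 MHz.
4.4 MHz ≤ fs/2 = 9.12 MHz, appears at 4.4 MHz.
40.88 MHz mod fs = 4.4 MHz.
4.4 MHz ≤ fs/2 = 9.12 MHz, appears at 4.4 MHz.
38.9 MHz mod fs = 2.42 MHz.
2.42 MHz ≤ fs/2 = 9.12 MHz, appears at 2.42 MHz.
40.88 MHz and 59.12 MHz both map to 4.4 MHz.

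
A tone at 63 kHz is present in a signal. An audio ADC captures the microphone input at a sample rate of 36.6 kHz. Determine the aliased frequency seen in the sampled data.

10.2 kHz

63 kHz mod fs = 26.4 kHz.
26.4 kHz > fs/2 = 18.3 kHz, folds to fs − 26.4 kHz = 10.2 kHz.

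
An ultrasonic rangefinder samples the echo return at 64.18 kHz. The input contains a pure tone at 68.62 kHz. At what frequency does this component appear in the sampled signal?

68.62 kHz mod fs = 4.44 kHz.
4.44 kHz ≤ fs/2 = 32.09 kHz, appears at 4.44 kHz.

4.44 kHz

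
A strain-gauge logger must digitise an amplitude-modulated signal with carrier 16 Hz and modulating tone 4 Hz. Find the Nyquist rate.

40 Hz

AM sidebands sit at fc ± fm = 12 Hz and 20 Hz.
Highest-frequency component: 20 Hz.
Nyquist rate = 2 × 20 Hz = 40 Hz.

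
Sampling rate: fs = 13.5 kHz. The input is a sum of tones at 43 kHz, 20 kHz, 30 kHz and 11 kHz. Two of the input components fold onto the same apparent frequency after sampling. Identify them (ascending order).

fs/2 = 6.75 kHz.
43 kHz mod fs = 2.5 kHz.
2.5 kHz ≤ fs/2 = 6.75 kHz, appears at 2.5 kHz.
20 kHz mod fs = 6.5 kHz.
6.5 kHz ≤ fs/2 = 6.75 kHz, appears at 6.5 kHz.
30 kHz mod fs = 3 kHz.
3 kHz ≤ fs/2 = 6.75 kHz, appears at 3 kHz.
11 kHz > fs/2 = 6.75 kHz, folds to fs − 11 kHz = 2.5 kHz.
11 kHz and 43 kHz both map to 2.5 kHz.

11 kHz, 43 kHz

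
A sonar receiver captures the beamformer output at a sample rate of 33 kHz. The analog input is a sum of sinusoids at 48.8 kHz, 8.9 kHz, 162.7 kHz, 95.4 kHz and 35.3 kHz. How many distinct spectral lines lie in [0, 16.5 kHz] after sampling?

fs/2 = 16.5 kHz.
48.8 kHz mod fs = 15.8 kHz.
15.8 kHz ≤ fs/2 = 16.5 kHz, appears at 15.8 kHz.
8.9 kHz ≤ fs/2 = 16.5 kHz, passes unchanged.
162.7 kHz mod fs = 30.7 kHz.
30.7 kHz > fs/2 = 16.5 kHz, folds to fs − 30.7 kHz = 2.3 kHz.
95.4 kHz mod fs = 29.4 kHz.
29.4 kHz > fs/2 = 16.5 kHz, folds to fs − 29.4 kHz = 3.6 kHz.
35.3 kHz mod fs = 2.3 kHz.
2.3 kHz ≤ fs/2 = 16.5 kHz, appears at 2.3 kHz.
Distinct values: {2.3 kHz, 3.6 kHz, 8.9 kHz, 15.8 kHz} → 4.

4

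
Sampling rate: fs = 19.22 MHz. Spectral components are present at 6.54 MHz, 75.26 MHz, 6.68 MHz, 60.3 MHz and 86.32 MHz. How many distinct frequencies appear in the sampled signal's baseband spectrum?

5

fs/2 = 9.61 MHz.
6.54 MHz ≤ fs/2 = 9.61 MHz, passes unchanged.
75.26 MHz mod fs = 17.6 MHz.
17.6 MHz > fs/2 = 9.61 MHz, folds to fs − 17.6 MHz = 1.62 MHz.
6.68 MHz ≤ fs/2 = 9.61 MHz, passes unchanged.
60.3 MHz mod fs = 2.64 MHz.
2.64 MHz ≤ fs/2 = 9.61 MHz, appears at 2.64 MHz.
86.32 MHz mod fs = 9.44 MHz.
9.44 MHz ≤ fs/2 = 9.61 MHz, appears at 9.44 MHz.
Distinct values: {1.62 MHz, 2.64 MHz, 6.54 MHz, 6.68 MHz, 9.44 MHz} → 5.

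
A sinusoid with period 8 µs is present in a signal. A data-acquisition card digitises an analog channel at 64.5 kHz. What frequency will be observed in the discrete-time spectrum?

4 kHz

T = 8 µs → f = 1/T = 125 kHz.
125 kHz mod fs = 60.5 kHz.
60.5 kHz > fs/2 = 32.25 kHz, folds to fs − 60.5 kHz = 4 kHz.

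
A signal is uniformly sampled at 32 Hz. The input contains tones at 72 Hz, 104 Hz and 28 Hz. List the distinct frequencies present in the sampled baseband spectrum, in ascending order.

4 Hz, 8 Hz

fs/2 = 16 Hz.
72 Hz mod fs = 8 Hz.
8 Hz ≤ fs/2 = 16 Hz, appears at 8 Hz.
104 Hz mod fs = 8 Hz.
8 Hz ≤ fs/2 = 16 Hz, appears at 8 Hz.
28 Hz > fs/2 = 16 Hz, folds to fs − 28 Hz = 4 Hz.
Distinct values: {4 Hz, 8 Hz}.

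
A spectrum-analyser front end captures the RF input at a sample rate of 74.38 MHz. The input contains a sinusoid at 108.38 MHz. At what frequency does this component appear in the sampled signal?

34 MHz

108.38 MHz mod fs = 34 MHz.
34 MHz ≤ fs/2 = 37.19 MHz, appears at 34 MHz.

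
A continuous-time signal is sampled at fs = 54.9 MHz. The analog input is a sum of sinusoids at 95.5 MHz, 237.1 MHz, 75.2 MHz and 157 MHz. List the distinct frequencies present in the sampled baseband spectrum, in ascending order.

7.7 MHz, 14.3 MHz, 17.5 MHz, 20.3 MHz

fs/2 = 27.45 MHz.
95.5 MHz mod fs = 40.6 MHz.
40.6 MHz > fs/2 = 27.45 MHz, folds to fs − 40.6 MHz = 14.3 MHz.
237.1 MHz mod fs = 17.5 MHz.
17.5 MHz ≤ fs/2 = 27.45 MHz, appears at 17.5 MHz.
75.2 MHz mod fs = 20.3 MHz.
20.3 MHz ≤ fs/2 = 27.45 MHz, appears at 20.3 MHz.
157 MHz mod fs = 47.2 MHz.
47.2 MHz > fs/2 = 27.45 MHz, folds to fs − 47.2 MHz = 7.7 MHz.
Distinct values: {7.7 MHz, 14.3 MHz, 17.5 MHz, 20.3 MHz}.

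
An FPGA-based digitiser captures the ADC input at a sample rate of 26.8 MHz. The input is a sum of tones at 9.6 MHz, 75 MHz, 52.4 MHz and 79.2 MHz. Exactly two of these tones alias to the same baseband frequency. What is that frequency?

fs/2 = 13.4 MHz.
9.6 MHz ≤ fs/2 = 13.4 MHz, passes unchanged.
75 MHz mod fs = 21.4 MHz.
21.4 MHz > fs/2 = 13.4 MHz, folds to fs − 21.4 MHz = 5.4 MHz.
52.4 MHz mod fs = 25.6 MHz.
25.6 MHz > fs/2 = 13.4 MHz, folds to fs − 25.6 MHz = 1.2 MHz.
79.2 MHz mod fs = 25.6 MHz.
25.6 MHz > fs/2 = 13.4 MHz, folds to fs − 25.6 MHz = 1.2 MHz.
52.4 MHz and 79.2 MHz both map to 1.2 MHz.

1.2 MHz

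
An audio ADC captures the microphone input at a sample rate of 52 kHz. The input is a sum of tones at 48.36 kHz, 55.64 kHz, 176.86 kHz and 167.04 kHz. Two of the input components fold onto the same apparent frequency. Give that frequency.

3.64 kHz

fs/2 = 26 kHz.
48.36 kHz > fs/2 = 26 kHz, folds to fs − 48.36 kHz = 3.64 kHz.
55.64 kHz mod fs = 3.64 kHz.
3.64 kHz ≤ fs/2 = 26 kHz, appears at 3.64 kHz.
176.86 kHz mod fs = 20.86 kHz.
20.86 kHz ≤ fs/2 = 26 kHz, appears at 20.86 kHz.
167.04 kHz mod fs = 11.04 kHz.
11.04 kHz ≤ fs/2 = 26 kHz, appears at 11.04 kHz.
48.36 kHz and 55.64 kHz both map to 3.64 kHz.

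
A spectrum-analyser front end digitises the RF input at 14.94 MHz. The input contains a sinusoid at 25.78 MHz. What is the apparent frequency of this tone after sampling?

4.1 MHz

25.78 MHz mod fs = 10.84 MHz.
10.84 MHz > fs/2 = 7.47 MHz, folds to fs − 10.84 MHz = 4.1 MHz.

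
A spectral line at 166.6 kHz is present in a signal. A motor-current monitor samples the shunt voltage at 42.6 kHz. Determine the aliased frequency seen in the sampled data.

3.8 kHz

166.6 kHz mod fs = 38.8 kHz.
38.8 kHz > fs/2 = 21.3 kHz, folds to fs − 38.8 kHz = 3.8 kHz.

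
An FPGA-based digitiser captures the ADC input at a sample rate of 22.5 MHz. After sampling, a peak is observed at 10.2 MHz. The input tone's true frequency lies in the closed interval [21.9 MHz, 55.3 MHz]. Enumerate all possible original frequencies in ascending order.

32.7 MHz, 34.8 MHz, 55.2 MHz

Frequencies that alias to 10.2 MHz are k·fs ± 10.2 MHz for integer k ≥ 0.
k=0: 10.2 MHz.
k=1: 12.3 MHz, 32.7 MHz.
k=2: 34.8 MHz, 55.2 MHz.
k=3: 57.3 MHz, 77.7 MHz.
Within [21.9 MHz, 55.3 MHz]: 32.7 MHz, 34.8 MHz, 55.2 MHz.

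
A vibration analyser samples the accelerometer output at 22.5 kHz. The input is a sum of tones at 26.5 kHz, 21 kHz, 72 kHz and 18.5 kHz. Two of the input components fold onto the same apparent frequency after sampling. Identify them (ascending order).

fs/2 = 11.25 kHz.
26.5 kHz mod fs = 4 kHz.
4 kHz ≤ fs/2 = 11.25 kHz, appears at 4 kHz.
21 kHz > fs/2 = 11.25 kHz, folds to fs − 21 kHz = 1.5 kHz.
72 kHz mod fs = 4.5 kHz.
4.5 kHz ≤ fs/2 = 11.25 kHz, appears at 4.5 kHz.
18.5 kHz > fs/2 = 11.25 kHz, folds to fs − 18.5 kHz = 4 kHz.
18.5 kHz and 26.5 kHz both map to 4 kHz.

18.5 kHz, 26.5 kHz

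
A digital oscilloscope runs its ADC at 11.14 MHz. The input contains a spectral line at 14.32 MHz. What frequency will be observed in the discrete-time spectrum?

3.18 MHz

14.32 MHz mod fs = 3.18 MHz.
3.18 MHz ≤ fs/2 = 5.57 MHz, appears at 3.18 MHz.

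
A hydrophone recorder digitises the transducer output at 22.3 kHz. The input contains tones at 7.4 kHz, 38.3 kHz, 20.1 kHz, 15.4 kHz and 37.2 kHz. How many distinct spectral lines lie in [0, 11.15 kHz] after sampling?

4

fs/2 = 11.15 kHz.
7.4 kHz ≤ fs/2 = 11.15 kHz, passes unchanged.
38.3 kHz mod fs = 16 kHz.
16 kHz > fs/2 = 11.15 kHz, folds to fs − 16 kHz = 6.3 kHz.
20.1 kHz > fs/2 = 11.15 kHz, folds to fs − 20.1 kHz = 2.2 kHz.
15.4 kHz > fs/2 = 11.15 kHz, folds to fs − 15.4 kHz = 6.9 kHz.
37.2 kHz mod fs = 14.9 kHz.
14.9 kHz > fs/2 = 11.15 kHz, folds to fs − 14.9 kHz = 7.4 kHz.
Distinct values: {2.2 kHz, 6.3 kHz, 6.9 kHz, 7.4 kHz} → 4.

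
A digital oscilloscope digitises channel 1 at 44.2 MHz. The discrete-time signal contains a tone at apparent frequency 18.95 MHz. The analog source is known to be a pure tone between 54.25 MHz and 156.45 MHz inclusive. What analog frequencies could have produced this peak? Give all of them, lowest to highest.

63.15 MHz, 69.45 MHz, 107.35 MHz, 113.65 MHz, 151.55 MHz

Frequencies that alias to 18.95 MHz are k·fs ± 18.95 MHz for integer k ≥ 0.
k=0: 18.95 MHz.
k=1: 25.25 MHz, 63.15 MHz.
k=2: 69.45 MHz, 107.35 MHz.
k=3: 113.65 MHz, 151.55 MHz.
k=4: 157.85 MHz, 195.75 MHz.
Within [54.25 MHz, 156.45 MHz]: 63.15 MHz, 69.45 MHz, 107.35 MHz, 113.65 MHz, 151.55 MHz.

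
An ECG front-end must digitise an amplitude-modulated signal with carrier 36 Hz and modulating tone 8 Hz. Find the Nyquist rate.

AM sidebands sit at fc ± fm = 28 Hz and 44 Hz.
Highest-frequency component: 44 Hz.
Nyquist rate = 2 × 44 Hz = 88 Hz.

88 Hz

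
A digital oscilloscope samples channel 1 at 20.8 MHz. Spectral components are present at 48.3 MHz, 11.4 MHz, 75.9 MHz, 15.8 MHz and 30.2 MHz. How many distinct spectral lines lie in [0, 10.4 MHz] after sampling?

4

fs/2 = 10.4 MHz.
48.3 MHz mod fs = 6.7 MHz.
6.7 MHz ≤ fs/2 = 10.4 MHz, appears at 6.7 MHz.
11.4 MHz > fs/2 = 10.4 MHz, folds to fs − 11.4 MHz = 9.4 MHz.
75.9 MHz mod fs = 13.5 MHz.
13.5 MHz > fs/2 = 10.4 MHz, folds to fs − 13.5 MHz = 7.3 MHz.
15.8 MHz > fs/2 = 10.4 MHz, folds to fs − 15.8 MHz = 5 MHz.
30.2 MHz mod fs = 9.4 MHz.
9.4 MHz ≤ fs/2 = 10.4 MHz, appears at 9.4 MHz.
Distinct values: {5 MHz, 6.7 MHz, 7.3 MHz, 9.4 MHz} → 4.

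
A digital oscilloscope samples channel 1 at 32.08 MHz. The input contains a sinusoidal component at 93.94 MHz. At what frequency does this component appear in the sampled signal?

2.3 MHz

93.94 MHz mod fs = 29.78 MHz.
29.78 MHz > fs/2 = 16.04 MHz, folds to fs − 29.78 MHz = 2.3 MHz.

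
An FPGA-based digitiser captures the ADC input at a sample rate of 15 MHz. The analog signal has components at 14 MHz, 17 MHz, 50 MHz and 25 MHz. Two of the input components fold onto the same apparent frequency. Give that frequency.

fs/2 = 7.5 MHz.
14 MHz > fs/2 = 7.5 MHz, folds to fs − 14 MHz = 1 MHz.
17 MHz mod fs = 2 MHz.
2 MHz ≤ fs/2 = 7.5 MHz, appears at 2 MHz.
50 MHz mod fs = 5 MHz.
5 MHz ≤ fs/2 = 7.5 MHz, appears at 5 MHz.
25 MHz mod fs = 10 MHz.
10 MHz > fs/2 = 7.5 MHz, folds to fs − 10 MHz = 5 MHz.
25 MHz and 50 MHz both map to 5 MHz.

5 MHz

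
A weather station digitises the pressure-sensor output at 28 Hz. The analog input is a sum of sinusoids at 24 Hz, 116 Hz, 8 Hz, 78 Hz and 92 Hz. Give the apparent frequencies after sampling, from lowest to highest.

fs/2 = 14 Hz.
24 Hz > fs/2 = 14 Hz, folds to fs − 24 Hz = 4 Hz.
116 Hz mod fs = 4 Hz.
4 Hz ≤ fs/2 = 14 Hz, appears at 4 Hz.
8 Hz ≤ fs/2 = 14 Hz, passes unchanged.
78 Hz mod fs = 22 Hz.
22 Hz > fs/2 = 14 Hz, folds to fs − 22 Hz = 6 Hz.
92 Hz mod fs = 8 Hz.
8 Hz ≤ fs/2 = 14 Hz, appears at 8 Hz.
Distinct values: {4 Hz, 6 Hz, 8 Hz}.

4 Hz, 6 Hz, 8 Hz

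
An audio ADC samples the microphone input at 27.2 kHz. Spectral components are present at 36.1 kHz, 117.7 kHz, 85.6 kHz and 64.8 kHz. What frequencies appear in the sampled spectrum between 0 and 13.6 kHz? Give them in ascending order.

fs/2 = 13.6 kHz.
36.1 kHz mod fs = 8.9 kHz.
8.9 kHz ≤ fs/2 = 13.6 kHz, appears at 8.9 kHz.
117.7 kHz mod fs = 8.9 kHz.
8.9 kHz ≤ fs/2 = 13.6 kHz, appears at 8.9 kHz.
85.6 kHz mod fs = 4 kHz.
4 kHz ≤ fs/2 = 13.6 kHz, appears at 4 kHz.
64.8 kHz mod fs = 10.4 kHz.
10.4 kHz ≤ fs/2 = 13.6 kHz, appears at 10.4 kHz.
Distinct values: {4 kHz, 8.9 kHz, 10.4 kHz}.

4 kHz, 8.9 kHz, 10.4 kHz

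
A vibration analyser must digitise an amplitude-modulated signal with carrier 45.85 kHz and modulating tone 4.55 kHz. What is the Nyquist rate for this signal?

AM sidebands sit at fc ± fm = 41.3 kHz and 50.4 kHz.
Highest-frequency component: 50.4 kHz.
Nyquist rate = 2 × 50.4 kHz = 100.8 kHz.

100.8 kHz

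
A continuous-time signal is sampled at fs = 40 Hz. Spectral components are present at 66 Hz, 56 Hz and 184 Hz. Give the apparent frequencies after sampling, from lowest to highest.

fs/2 = 20 Hz.
66 Hz mod fs = 26 Hz.
26 Hz > fs/2 = 20 Hz, folds to fs − 26 Hz = 14 Hz.
56 Hz mod fs = 16 Hz.
16 Hz ≤ fs/2 = 20 Hz, appears at 16 Hz.
184 Hz mod fs = 24 Hz.
24 Hz > fs/2 = 20 Hz, folds to fs − 24 Hz = 16 Hz.
Distinct values: {14 Hz, 16 Hz}.

14 Hz, 16 Hz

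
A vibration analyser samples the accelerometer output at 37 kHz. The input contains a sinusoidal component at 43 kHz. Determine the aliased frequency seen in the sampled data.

6 kHz

43 kHz mod fs = 6 kHz.
6 kHz ≤ fs/2 = 18.5 kHz, appears at 6 kHz.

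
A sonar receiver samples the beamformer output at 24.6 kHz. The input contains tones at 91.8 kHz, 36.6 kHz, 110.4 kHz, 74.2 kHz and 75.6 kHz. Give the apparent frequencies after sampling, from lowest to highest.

fs/2 = 12.3 kHz.
91.8 kHz mod fs = 18 kHz.
18 kHz > fs/2 = 12.3 kHz, folds to fs − 18 kHz = 6.6 kHz.
36.6 kHz mod fs = 12 kHz.
12 kHz ≤ fs/2 = 12.3 kHz, appears at 12 kHz.
110.4 kHz mod fs = 12 kHz.
12 kHz ≤ fs/2 = 12.3 kHz, appears at 12 kHz.
74.2 kHz mod fs = 0.4 kHz.
0.4 kHz ≤ fs/2 = 12.3 kHz, appears at 0.4 kHz.
75.6 kHz mod fs = 1.8 kHz.
1.8 kHz ≤ fs/2 = 12.3 kHz, appears at 1.8 kHz.
Distinct values: {0.4 kHz, 1.8 kHz, 6.6 kHz, 12 kHz}.

0.4 kHz, 1.8 kHz, 6.6 kHz, 12 kHz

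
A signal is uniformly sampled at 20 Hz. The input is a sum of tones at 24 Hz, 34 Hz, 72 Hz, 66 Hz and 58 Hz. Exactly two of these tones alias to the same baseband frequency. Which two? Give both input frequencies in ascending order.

34 Hz, 66 Hz

fs/2 = 10 Hz.
24 Hz mod fs = 4 Hz.
4 Hz ≤ fs/2 = 10 Hz, appears at 4 Hz.
34 Hz mod fs = 14 Hz.
14 Hz > fs/2 = 10 Hz, folds to fs − 14 Hz = 6 Hz.
72 Hz mod fs = 12 Hz.
12 Hz > fs/2 = 10 Hz, folds to fs − 12 Hz = 8 Hz.
66 Hz mod fs = 6 Hz.
6 Hz ≤ fs/2 = 10 Hz, appears at 6 Hz.
58 Hz mod fs = 18 Hz.
18 Hz > fs/2 = 10 Hz, folds to fs − 18 Hz = 2 Hz.
34 Hz and 66 Hz both map to 6 Hz.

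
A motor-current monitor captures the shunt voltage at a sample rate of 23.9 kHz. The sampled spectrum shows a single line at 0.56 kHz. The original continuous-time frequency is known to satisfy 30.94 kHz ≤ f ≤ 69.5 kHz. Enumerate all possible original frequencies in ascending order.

Frequencies that alias to 0.56 kHz are k·fs ± 0.56 kHz for integer k ≥ 0.
k=0: 0.56 kHz.
k=1: 23.34 kHz, 24.46 kHz.
k=2: 47.24 kHz, 48.36 kHz.
k=3: 71.14 kHz, 72.26 kHz.
Within [30.94 kHz, 69.5 kHz]: 47.24 kHz, 48.36 kHz.

47.24 kHz, 48.36 kHz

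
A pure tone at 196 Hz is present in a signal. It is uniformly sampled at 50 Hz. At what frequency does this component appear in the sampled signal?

196 Hz mod fs = 46 Hz.
46 Hz > fs/2 = 25 Hz, folds to fs − 46 Hz = 4 Hz.

4 Hz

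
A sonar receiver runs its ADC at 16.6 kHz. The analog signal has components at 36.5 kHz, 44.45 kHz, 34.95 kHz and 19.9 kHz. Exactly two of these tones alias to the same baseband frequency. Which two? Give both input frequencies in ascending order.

fs/2 = 8.3 kHz.
36.5 kHz mod fs = 3.3 kHz.
3.3 kHz ≤ fs/2 = 8.3 kHz, appears at 3.3 kHz.
44.45 kHz mod fs = 11.25 kHz.
11.25 kHz > fs/2 = 8.3 kHz, folds to fs − 11.25 kHz = 5.35 kHz.
34.95 kHz mod fs = 1.75 kHz.
1.75 kHz ≤ fs/2 = 8.3 kHz, appears at 1.75 kHz.
19.9 kHz mod fs = 3.3 kHz.
3.3 kHz ≤ fs/2 = 8.3 kHz, appears at 3.3 kHz.
19.9 kHz and 36.5 kHz both map to 3.3 kHz.

19.9 kHz, 36.5 kHz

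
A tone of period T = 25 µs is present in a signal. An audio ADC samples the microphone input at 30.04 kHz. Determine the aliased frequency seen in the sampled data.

9.96 kHz

T = 25 µs → f = 1/T = 40 kHz.
40 kHz mod fs = 9.96 kHz.
9.96 kHz ≤ fs/2 = 15.02 kHz, appears at 9.96 kHz.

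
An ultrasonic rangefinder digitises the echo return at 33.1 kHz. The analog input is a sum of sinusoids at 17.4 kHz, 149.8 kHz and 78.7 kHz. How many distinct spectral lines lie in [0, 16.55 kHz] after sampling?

fs/2 = 16.55 kHz.
17.4 kHz > fs/2 = 16.55 kHz, folds to fs − 17.4 kHz = 15.7 kHz.
149.8 kHz mod fs = 17.4 kHz.
17.4 kHz > fs/2 = 16.55 kHz, folds to fs − 17.4 kHz = 15.7 kHz.
78.7 kHz mod fs = 12.5 kHz.
12.5 kHz ≤ fs/2 = 16.55 kHz, appears at 12.5 kHz.
Distinct values: {12.5 kHz, 15.7 kHz} → 2.

2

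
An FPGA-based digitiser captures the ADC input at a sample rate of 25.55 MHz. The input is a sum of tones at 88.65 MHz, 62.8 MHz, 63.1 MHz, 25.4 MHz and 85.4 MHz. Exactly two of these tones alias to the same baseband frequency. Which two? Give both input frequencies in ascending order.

fs/2 = 12.775 MHz.
88.65 MHz mod fs = 12 MHz.
12 MHz ≤ fs/2 = 12.775 MHz, appears at 12 MHz.
62.8 MHz mod fs = 11.7 MHz.
11.7 MHz ≤ fs/2 = 12.775 MHz, appears at 11.7 MHz.
63.1 MHz mod fs = 12 MHz.
12 MHz ≤ fs/2 = 12.775 MHz, appears at 12 MHz.
25.4 MHz > fs/2 = 12.775 MHz, folds to fs − 25.4 MHz = 0.15 MHz.
85.4 MHz mod fs = 8.75 MHz.
8.75 MHz ≤ fs/2 = 12.775 MHz, appears at 8.75 MHz.
63.1 MHz and 88.65 MHz both map to 12 MHz.

63.1 MHz, 88.65 MHz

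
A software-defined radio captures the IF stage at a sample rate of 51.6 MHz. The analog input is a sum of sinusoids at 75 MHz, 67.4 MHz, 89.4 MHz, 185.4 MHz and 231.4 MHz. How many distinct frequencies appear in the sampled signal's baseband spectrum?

fs/2 = 25.8 MHz.
75 MHz mod fs = 23.4 MHz.
23.4 MHz ≤ fs/2 = 25.8 MHz, appears at 23.4 MHz.
67.4 MHz mod fs = 15.8 MHz.
15.8 MHz ≤ fs/2 = 25.8 MHz, appears at 15.8 MHz.
89.4 MHz mod fs = 37.8 MHz.
37.8 MHz > fs/2 = 25.8 MHz, folds to fs − 37.8 MHz = 13.8 MHz.
185.4 MHz mod fs = 30.6 MHz.
30.6 MHz > fs/2 = 25.8 MHz, folds to fs − 30.6 MHz = 21 MHz.
231.4 MHz mod fs = 25 MHz.
25 MHz ≤ fs/2 = 25.8 MHz, appears at 25 MHz.
Distinct values: {13.8 MHz, 15.8 MHz, 21 MHz, 23.4 MHz, 25 MHz} → 5.

5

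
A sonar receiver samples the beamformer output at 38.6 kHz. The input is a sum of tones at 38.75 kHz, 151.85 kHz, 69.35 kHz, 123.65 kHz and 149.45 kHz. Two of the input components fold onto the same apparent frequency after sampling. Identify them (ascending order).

69.35 kHz, 123.65 kHz

fs/2 = 19.3 kHz.
38.75 kHz mod fs = 0.15 kHz.
0.15 kHz ≤ fs/2 = 19.3 kHz, appears at 0.15 kHz.
151.85 kHz mod fs = 36.05 kHz.
36.05 kHz > fs/2 = 19.3 kHz, folds to fs − 36.05 kHz = 2.55 kHz.
69.35 kHz mod fs = 30.75 kHz.
30.75 kHz > fs/2 = 19.3 kHz, folds to fs − 30.75 kHz = 7.85 kHz.
123.65 kHz mod fs = 7.85 kHz.
7.85 kHz ≤ fs/2 = 19.3 kHz, appears at 7.85 kHz.
149.45 kHz mod fs = 33.65 kHz.
33.65 kHz > fs/2 = 19.3 kHz, folds to fs − 33.65 kHz = 4.95 kHz.
69.35 kHz and 123.65 kHz both map to 7.85 kHz.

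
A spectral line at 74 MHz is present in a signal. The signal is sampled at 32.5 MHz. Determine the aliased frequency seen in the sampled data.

9 MHz

74 MHz mod fs = 9 MHz.
9 MHz ≤ fs/2 = 16.25 MHz, appears at 9 MHz.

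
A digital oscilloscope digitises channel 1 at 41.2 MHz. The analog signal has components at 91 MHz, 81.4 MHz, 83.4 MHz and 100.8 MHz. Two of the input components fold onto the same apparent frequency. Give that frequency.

fs/2 = 20.6 MHz.
91 MHz mod fs = 8.6 MHz.
8.6 MHz ≤ fs/2 = 20.6 MHz, appears at 8.6 MHz.
81.4 MHz mod fs = 40.2 MHz.
40.2 MHz > fs/2 = 20.6 MHz, folds to fs − 40.2 MHz = 1 MHz.
83.4 MHz mod fs = 1 MHz.
1 MHz ≤ fs/2 = 20.6 MHz, appears at 1 MHz.
100.8 MHz mod fs = 18.4 MHz.
18.4 MHz ≤ fs/2 = 20.6 MHz, appears at 18.4 MHz.
81.4 MHz and 83.4 MHz both map to 1 MHz.

1 MHz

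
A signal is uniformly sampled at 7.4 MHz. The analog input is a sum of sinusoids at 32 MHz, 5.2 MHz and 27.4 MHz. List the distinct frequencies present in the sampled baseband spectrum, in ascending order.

2.2 MHz, 2.4 MHz

fs/2 = 3.7 MHz.
32 MHz mod fs = 2.4 MHz.
2.4 MHz ≤ fs/2 = 3.7 MHz, appears at 2.4 MHz.
5.2 MHz > fs/2 = 3.7 MHz, folds to fs − 5.2 MHz = 2.2 MHz.
27.4 MHz mod fs = 5.2 MHz.
5.2 MHz > fs/2 = 3.7 MHz, folds to fs − 5.2 MHz = 2.2 MHz.
Distinct values: {2.2 MHz, 2.4 MHz}.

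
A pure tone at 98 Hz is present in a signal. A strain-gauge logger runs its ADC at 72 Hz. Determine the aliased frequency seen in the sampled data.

98 Hz mod fs = 26 Hz.
26 Hz ≤ fs/2 = 36 Hz, appears at 26 Hz.

26 Hz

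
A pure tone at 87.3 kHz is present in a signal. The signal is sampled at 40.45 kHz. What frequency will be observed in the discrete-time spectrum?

6.4 kHz

87.3 kHz mod fs = 6.4 kHz.
6.4 kHz ≤ fs/2 = 20.225 kHz, appears at 6.4 kHz.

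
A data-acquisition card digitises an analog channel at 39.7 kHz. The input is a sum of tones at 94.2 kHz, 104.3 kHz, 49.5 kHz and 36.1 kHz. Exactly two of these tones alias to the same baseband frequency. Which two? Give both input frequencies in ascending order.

fs/2 = 19.85 kHz.
94.2 kHz mod fs = 14.8 kHz.
14.8 kHz ≤ fs/2 = 19.85 kHz, appears at 14.8 kHz.
104.3 kHz mod fs = 24.9 kHz.
24.9 kHz > fs/2 = 19.85 kHz, folds to fs − 24.9 kHz = 14.8 kHz.
49.5 kHz mod fs = 9.8 kHz.
9.8 kHz ≤ fs/2 = 19.85 kHz, appears at 9.8 kHz.
36.1 kHz > fs/2 = 19.85 kHz, folds to fs − 36.1 kHz = 3.6 kHz.
94.2 kHz and 104.3 kHz both map to 14.8 kHz.

94.2 kHz, 104.3 kHz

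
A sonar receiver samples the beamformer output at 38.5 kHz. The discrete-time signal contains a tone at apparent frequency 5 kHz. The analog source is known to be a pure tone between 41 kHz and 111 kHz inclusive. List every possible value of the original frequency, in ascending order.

43.5 kHz, 72 kHz, 82 kHz, 110.5 kHz

Frequencies that alias to 5 kHz are k·fs ± 5 kHz for integer k ≥ 0.
k=0: 5 kHz.
k=1: 33.5 kHz, 43.5 kHz.
k=2: 72 kHz, 82 kHz.
k=3: 110.5 kHz, 120.5 kHz.
k=4: 149 kHz, 159 kHz.
Within [41 kHz, 111 kHz]: 43.5 kHz, 72 kHz, 82 kHz, 110.5 kHz.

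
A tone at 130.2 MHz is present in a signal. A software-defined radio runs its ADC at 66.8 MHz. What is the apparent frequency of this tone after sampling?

130.2 MHz mod fs = 63.4 MHz.
63.4 MHz > fs/2 = 33.4 MHz, folds to fs − 63.4 MHz = 3.4 MHz.

3.4 MHz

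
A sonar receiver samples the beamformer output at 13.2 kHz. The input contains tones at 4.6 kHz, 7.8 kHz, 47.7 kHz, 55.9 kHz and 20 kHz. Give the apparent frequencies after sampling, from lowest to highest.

3.1 kHz, 4.6 kHz, 5.1 kHz, 5.4 kHz, 6.4 kHz

fs/2 = 6.6 kHz.
4.6 kHz ≤ fs/2 = 6.6 kHz, passes unchanged.
7.8 kHz > fs/2 = 6.6 kHz, folds to fs − 7.8 kHz = 5.4 kHz.
47.7 kHz mod fs = 8.1 kHz.
8.1 kHz > fs/2 = 6.6 kHz, folds to fs − 8.1 kHz = 5.1 kHz.
55.9 kHz mod fs = 3.1 kHz.
3.1 kHz ≤ fs/2 = 6.6 kHz, appears at 3.1 kHz.
20 kHz mod fs = 6.8 kHz.
6.8 kHz > fs/2 = 6.6 kHz, folds to fs − 6.8 kHz = 6.4 kHz.
Distinct values: {3.1 kHz, 4.6 kHz, 5.1 kHz, 5.4 kHz, 6.4 kHz}.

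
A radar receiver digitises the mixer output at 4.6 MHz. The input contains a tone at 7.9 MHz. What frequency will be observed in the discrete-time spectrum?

1.3 MHz

7.9 MHz mod fs = 3.3 MHz.
3.3 MHz > fs/2 = 2.3 MHz, folds to fs − 3.3 MHz = 1.3 MHz.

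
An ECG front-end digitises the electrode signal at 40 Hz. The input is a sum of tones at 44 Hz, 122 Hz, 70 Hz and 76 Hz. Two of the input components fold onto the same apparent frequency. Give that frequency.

fs/2 = 20 Hz.
44 Hz mod fs = 4 Hz.
4 Hz ≤ fs/2 = 20 Hz, appears at 4 Hz.
122 Hz mod fs = 2 Hz.
2 Hz ≤ fs/2 = 20 Hz, appears at 2 Hz.
70 Hz mod fs = 30 Hz.
30 Hz > fs/2 = 20 Hz, folds to fs − 30 Hz = 10 Hz.
76 Hz mod fs = 36 Hz.
36 Hz > fs/2 = 20 Hz, folds to fs − 36 Hz = 4 Hz.
44 Hz and 76 Hz both map to 4 Hz.

4 Hz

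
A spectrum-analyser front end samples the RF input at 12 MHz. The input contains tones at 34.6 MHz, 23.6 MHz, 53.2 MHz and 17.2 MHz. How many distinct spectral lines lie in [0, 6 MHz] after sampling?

3

fs/2 = 6 MHz.
34.6 MHz mod fs = 10.6 MHz.
10.6 MHz > fs/2 = 6 MHz, folds to fs − 10.6 MHz = 1.4 MHz.
23.6 MHz mod fs = 11.6 MHz.
11.6 MHz > fs/2 = 6 MHz, folds to fs − 11.6 MHz = 0.4 MHz.
53.2 MHz mod fs = 5.2 MHz.
5.2 MHz ≤ fs/2 = 6 MHz, appears at 5.2 MHz.
17.2 MHz mod fs = 5.2 MHz.
5.2 MHz ≤ fs/2 = 6 MHz, appears at 5.2 MHz.
Distinct values: {0.4 MHz, 1.4 MHz, 5.2 MHz} → 3.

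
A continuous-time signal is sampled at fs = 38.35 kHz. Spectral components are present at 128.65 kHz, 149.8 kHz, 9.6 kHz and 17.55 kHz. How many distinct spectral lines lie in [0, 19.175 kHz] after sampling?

4

fs/2 = 19.175 kHz.
128.65 kHz mod fs = 13.6 kHz.
13.6 kHz ≤ fs/2 = 19.175 kHz, appears at 13.6 kHz.
149.8 kHz mod fs = 34.75 kHz.
34.75 kHz > fs/2 = 19.175 kHz, folds to fs − 34.75 kHz = 3.6 kHz.
9.6 kHz ≤ fs/2 = 19.175 kHz, passes unchanged.
17.55 kHz ≤ fs/2 = 19.175 kHz, passes unchanged.
Distinct values: {3.6 kHz, 9.6 kHz, 13.6 kHz, 17.55 kHz} → 4.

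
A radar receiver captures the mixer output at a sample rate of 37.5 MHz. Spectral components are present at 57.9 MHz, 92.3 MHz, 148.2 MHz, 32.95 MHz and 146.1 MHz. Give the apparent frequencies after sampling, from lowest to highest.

1.8 MHz, 3.9 MHz, 4.55 MHz, 17.1 MHz, 17.3 MHz

fs/2 = 18.75 MHz.
57.9 MHz mod fs = 20.4 MHz.
20.4 MHz > fs/2 = 18.75 MHz, folds to fs − 20.4 MHz = 17.1 MHz.
92.3 MHz mod fs = 17.3 MHz.
17.3 MHz ≤ fs/2 = 18.75 MHz, appears at 17.3 MHz.
148.2 MHz mod fs = 35.7 MHz.
35.7 MHz > fs/2 = 18.75 MHz, folds to fs − 35.7 MHz = 1.8 MHz.
32.95 MHz > fs/2 = 18.75 MHz, folds to fs − 32.95 MHz = 4.55 MHz.
146.1 MHz mod fs = 33.6 MHz.
33.6 MHz > fs/2 = 18.75 MHz, folds to fs − 33.6 MHz = 3.9 MHz.
Distinct values: {1.8 MHz, 3.9 MHz, 4.55 MHz, 17.1 MHz, 17.3 MHz}.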